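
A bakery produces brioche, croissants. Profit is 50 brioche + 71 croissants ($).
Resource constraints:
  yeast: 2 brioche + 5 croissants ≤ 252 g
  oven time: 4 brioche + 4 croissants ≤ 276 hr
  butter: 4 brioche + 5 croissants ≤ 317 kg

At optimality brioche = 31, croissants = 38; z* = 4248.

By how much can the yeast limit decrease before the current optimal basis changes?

Binding constraints: yeast, oven time. The basis is B = [[2,5],[4,4]] with det -12.
Per unit decrease in yeast, x* moves by d = (0.3333, -0.3333).
The basis stays optimal until croissants reaches 0; allowable decrease = 114 g.

114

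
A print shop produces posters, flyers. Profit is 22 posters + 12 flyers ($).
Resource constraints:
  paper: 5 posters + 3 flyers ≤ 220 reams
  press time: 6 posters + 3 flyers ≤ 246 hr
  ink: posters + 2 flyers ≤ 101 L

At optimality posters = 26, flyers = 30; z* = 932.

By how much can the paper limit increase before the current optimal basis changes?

5

Binding constraints: paper, press time. The basis is B = [[5,3],[6,3]] with det -3.
Per unit increase in paper, x* moves by d = (-1, 2).
The basis stays optimal until ink becomes binding; allowable increase = 5 reams.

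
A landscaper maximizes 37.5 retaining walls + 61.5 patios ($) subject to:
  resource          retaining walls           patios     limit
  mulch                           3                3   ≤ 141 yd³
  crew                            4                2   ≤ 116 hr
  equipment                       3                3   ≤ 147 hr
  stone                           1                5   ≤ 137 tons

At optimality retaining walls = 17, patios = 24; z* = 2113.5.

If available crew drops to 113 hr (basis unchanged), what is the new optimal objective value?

Binding: crew and stone. Non-binding: mulch (18 unused), equipment (24 unused).
By complementary slackness, y = 0 for the non-binding constraints.
From A_Bᵀ y = c: 4·y_crew + 1·y_stone = 37.5; 2·y_crew + 5·y_stone = 61.5.
Solving: y_crew = 7, y_stone = 9.5.
Δz = y_crew·Δb = 7 × (-3) = -21, so new z* = 2113.5 − 21 = 2092.5.

2092.5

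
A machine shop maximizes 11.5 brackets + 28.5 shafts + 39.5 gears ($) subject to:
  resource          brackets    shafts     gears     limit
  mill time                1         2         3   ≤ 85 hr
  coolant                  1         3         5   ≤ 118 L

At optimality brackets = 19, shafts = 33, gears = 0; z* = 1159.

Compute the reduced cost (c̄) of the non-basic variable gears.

-6

At the optimum: mill time uses 85 of 85 (binding); coolant uses 118 of 118 (binding).
The binding rows give the dual system: 1·y_mill time + 1·y_coolant = 11.5 and 2·y_mill time + 3·y_coolant = 28.5.
Solving: y_mill time = 6, y_coolant = 5.5.
Reduced cost of gears: c₃ − yᵀa₃ = 39.5 − (6·3 + 5.5·5) = 39.5 − 45.5 = -6.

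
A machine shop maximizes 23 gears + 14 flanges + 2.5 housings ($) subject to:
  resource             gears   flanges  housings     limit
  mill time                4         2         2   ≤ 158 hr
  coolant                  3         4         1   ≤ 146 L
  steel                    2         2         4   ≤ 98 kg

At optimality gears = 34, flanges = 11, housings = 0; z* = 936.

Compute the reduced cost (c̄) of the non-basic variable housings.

At the optimum: mill time uses 158 of 158 (binding); coolant uses 146 of 146 (binding); steel uses 90 of 98 (slack = 8).
Slack constraints have shadow price 0 (complementary slackness).
The binding rows give the dual system: 4·y_mill time + 3·y_coolant = 23 and 2·y_mill time + 4·y_coolant = 14.
Solving: y_mill time = 5, y_coolant = 1.
Reduced cost of housings: c₃ − yᵀa₃ = 2.5 − (5·2 + 1·1) = 2.5 − 11 = -8.5.

-8.5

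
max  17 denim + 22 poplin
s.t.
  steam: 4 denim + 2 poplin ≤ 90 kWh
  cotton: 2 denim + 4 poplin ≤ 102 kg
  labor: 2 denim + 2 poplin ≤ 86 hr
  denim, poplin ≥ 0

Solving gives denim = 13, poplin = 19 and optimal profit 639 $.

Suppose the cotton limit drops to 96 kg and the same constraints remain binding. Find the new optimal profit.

Check each constraint at x*: steam 90/90 (tight); cotton 102/102 (tight); labor 64/86 (slack 22).
Since labor is not tight, its dual is 0.
Dual feasibility on the basic columns requires 4·y_steam + 2·y_cotton = 17, 2·y_steam + 4·y_cotton = 22.
→ y_steam = 2 and y_cotton = 4.5.
Δz = y_cotton·Δb = 4.5 × (-6) = -27, so new z* = 639 − 27 = 612.

612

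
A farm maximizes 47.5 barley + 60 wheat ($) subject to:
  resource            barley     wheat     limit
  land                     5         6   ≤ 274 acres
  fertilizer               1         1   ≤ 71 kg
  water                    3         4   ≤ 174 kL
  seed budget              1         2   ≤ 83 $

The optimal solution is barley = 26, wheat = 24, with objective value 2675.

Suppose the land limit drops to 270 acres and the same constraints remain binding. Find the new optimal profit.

At the optimum: land uses 274 of 274 (binding); fertilizer uses 50 of 71 (slack = 21); water uses 174 of 174 (binding); seed budget uses 74 of 83 (slack = 9).
Slack constraints have shadow price 0 (complementary slackness).
Dual feasibility on the basic columns requires 5·y_land + 3·y_water = 47.5, 6·y_land + 4·y_water = 60.
→ y_land = 5 and y_water = 7.5.
Δz = y_land·Δb = 5 × (-4) = -20, so new z* = 2675 − 20 = 2655.

2655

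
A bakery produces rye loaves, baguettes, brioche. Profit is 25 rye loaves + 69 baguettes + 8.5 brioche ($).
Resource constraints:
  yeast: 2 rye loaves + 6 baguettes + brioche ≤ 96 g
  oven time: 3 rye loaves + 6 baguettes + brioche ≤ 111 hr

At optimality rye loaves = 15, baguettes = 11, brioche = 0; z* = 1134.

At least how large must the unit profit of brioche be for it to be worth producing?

11.5

Check each constraint at x*: yeast 96/96 (tight); oven time 111/111 (tight).
The binding rows give the dual system: 2·y_yeast + 3·y_oven time = 25 and 6·y_yeast + 6·y_oven time = 69.
Solving: y_yeast = 9.5, y_oven time = 2.
brioche enters the basis when its profit ≥ yᵀa₃ = 9.5·1 + 2·1 = 11.5.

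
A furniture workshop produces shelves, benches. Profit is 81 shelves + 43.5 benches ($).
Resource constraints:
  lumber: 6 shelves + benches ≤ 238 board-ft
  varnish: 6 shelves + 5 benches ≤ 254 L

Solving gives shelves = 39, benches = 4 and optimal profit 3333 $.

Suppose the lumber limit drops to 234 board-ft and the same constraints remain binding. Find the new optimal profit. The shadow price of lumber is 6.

3309

Δb = -4, so new z* = 3333 + (6)·(-4) = 3333 − 24 = 3309.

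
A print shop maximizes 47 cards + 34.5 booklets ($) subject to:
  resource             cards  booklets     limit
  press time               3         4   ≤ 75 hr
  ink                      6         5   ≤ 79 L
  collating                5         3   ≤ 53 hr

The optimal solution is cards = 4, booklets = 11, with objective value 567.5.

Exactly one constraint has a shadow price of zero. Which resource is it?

press time: 56/75 (slack 19)
ink: 79/79 (binding)
collating: 53/53 (binding)
By complementary slackness, a constraint with positive slack has shadow price 0 → press time.

press time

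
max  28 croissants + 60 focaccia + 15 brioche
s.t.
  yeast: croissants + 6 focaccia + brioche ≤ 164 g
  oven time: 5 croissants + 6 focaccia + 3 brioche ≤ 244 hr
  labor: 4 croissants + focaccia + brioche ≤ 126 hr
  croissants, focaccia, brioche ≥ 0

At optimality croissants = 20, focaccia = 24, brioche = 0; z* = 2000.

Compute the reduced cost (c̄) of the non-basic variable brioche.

-4

At the optimum: yeast uses 164 of 164 (binding); oven time uses 244 of 244 (binding); labor uses 104 of 126 (slack = 22).
Slack constraints have shadow price 0 (complementary slackness).
From A_Bᵀ y = c: 1·y_yeast + 5·y_oven time = 28; 6·y_yeast + 6·y_oven time = 60.
→ y_yeast = 5.5 and y_oven time = 4.5.
Reduced cost of brioche: c₃ − yᵀa₃ = 15 − (5.5·1 + 4.5·3) = 15 − 19 = -4.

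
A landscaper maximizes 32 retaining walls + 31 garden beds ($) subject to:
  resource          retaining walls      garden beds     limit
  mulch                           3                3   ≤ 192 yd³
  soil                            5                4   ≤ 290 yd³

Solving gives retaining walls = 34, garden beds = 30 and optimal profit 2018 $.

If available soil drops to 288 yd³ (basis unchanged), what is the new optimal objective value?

2016

At the optimum: mulch uses 192 of 192 (binding); soil uses 290 of 290 (binding).
The binding rows give the dual system: 3·y_mulch + 5·y_soil = 32 and 3·y_mulch + 4·y_soil = 31.
This yields shadow prices y_mulch = 9, y_soil = 1.
Δz = y_soil·Δb = 1 × (-2) = -2, so new z* = 2018 − 2 = 2016.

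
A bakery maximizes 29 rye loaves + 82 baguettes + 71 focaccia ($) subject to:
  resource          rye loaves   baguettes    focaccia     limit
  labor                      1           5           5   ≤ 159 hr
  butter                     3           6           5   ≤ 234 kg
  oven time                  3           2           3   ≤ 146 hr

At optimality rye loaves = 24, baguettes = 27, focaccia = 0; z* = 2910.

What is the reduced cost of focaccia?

At the optimum: labor uses 159 of 159 (binding); butter uses 234 of 234 (binding); oven time uses 126 of 146 (slack = 20).
Since oven time is not tight, its dual is 0.
From A_Bᵀ y = c: 1·y_labor + 3·y_butter = 29; 5·y_labor + 6·y_butter = 82.
This yields shadow prices y_labor = 8, y_butter = 7.
Reduced cost of focaccia: c₃ − yᵀa₃ = 71 − (8·5 + 7·5) = 71 − 75 = -4.

-4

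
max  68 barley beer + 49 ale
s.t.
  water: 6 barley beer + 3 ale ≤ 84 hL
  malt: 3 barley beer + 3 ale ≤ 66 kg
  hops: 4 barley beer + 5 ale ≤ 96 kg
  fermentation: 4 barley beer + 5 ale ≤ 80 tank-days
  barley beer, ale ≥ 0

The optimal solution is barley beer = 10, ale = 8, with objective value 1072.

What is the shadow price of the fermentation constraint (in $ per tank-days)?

5

At the optimum: water uses 84 of 84 (binding); malt uses 54 of 66 (slack = 12); hops uses 80 of 96 (slack = 16); fermentation uses 80 of 80 (binding).
Slack constraints have shadow price 0 (complementary slackness).
From A_Bᵀ y = c: 6·y_water + 4·y_fermentation = 68; 3·y_water + 5·y_fermentation = 49.
→ y_water = 8 and y_fermentation = 5.
Shadow price of fermentation = 5.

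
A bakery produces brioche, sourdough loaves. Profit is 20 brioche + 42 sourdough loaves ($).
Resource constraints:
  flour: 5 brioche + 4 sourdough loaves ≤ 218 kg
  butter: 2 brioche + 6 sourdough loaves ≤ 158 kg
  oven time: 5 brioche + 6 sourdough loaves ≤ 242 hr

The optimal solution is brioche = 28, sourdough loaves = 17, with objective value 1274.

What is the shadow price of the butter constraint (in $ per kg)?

5

Check each constraint at x*: flour 208/218 (slack 10); butter 158/158 (tight); oven time 242/242 (tight).
Slack constraints have shadow price 0 (complementary slackness).
Dual feasibility on the basic columns requires 2·y_butter + 5·y_oven time = 20, 6·y_butter + 6·y_oven time = 42.
Solving: y_butter = 5, y_oven time = 2.
Shadow price of butter = 5.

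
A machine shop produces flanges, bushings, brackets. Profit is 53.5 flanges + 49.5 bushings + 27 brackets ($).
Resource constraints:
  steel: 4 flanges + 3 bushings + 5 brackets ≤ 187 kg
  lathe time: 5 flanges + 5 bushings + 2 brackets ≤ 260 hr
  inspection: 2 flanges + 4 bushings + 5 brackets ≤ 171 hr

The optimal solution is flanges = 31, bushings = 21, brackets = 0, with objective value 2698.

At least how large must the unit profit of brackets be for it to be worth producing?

35

Binding: steel and lathe time. Non-binding: inspection (25 unused).
By complementary slackness, y = 0 for the non-binding constraint.
The binding rows give the dual system: 4·y_steel + 5·y_lathe time = 53.5 and 3·y_steel + 5·y_lathe time = 49.5.
This yields shadow prices y_steel = 4, y_lathe time = 7.5.
brackets enters the basis when its profit ≥ yᵀa₃ = 4·5 + 7.5·2 = 35.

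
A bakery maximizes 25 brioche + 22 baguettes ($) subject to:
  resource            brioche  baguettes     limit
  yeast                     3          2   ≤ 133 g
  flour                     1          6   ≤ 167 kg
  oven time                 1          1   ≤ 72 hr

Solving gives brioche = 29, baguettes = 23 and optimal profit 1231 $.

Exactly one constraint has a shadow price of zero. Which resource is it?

yeast: 133/133 (binding)
flour: 167/167 (binding)
oven time: 52/72 (slack 20)
By complementary slackness, a constraint with positive slack has shadow price 0 → oven time.

oven time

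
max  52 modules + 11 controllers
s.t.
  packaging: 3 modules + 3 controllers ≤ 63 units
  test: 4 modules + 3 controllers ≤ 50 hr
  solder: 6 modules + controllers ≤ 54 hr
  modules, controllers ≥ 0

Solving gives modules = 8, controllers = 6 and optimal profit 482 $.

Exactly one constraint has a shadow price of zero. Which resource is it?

packaging

packaging: 42/63 (slack 21)
test: 50/50 (binding)
solder: 54/54 (binding)
By complementary slackness, a constraint with positive slack has shadow price 0 → packaging.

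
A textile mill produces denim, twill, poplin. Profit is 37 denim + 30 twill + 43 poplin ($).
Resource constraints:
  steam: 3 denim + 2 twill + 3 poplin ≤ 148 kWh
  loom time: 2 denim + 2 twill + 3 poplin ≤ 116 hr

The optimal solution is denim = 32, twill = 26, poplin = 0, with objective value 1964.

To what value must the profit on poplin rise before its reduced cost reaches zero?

Check each constraint at x*: steam 148/148 (tight); loom time 116/116 (tight).
Dual feasibility on the basic columns requires 3·y_steam + 2·y_loom time = 37, 2·y_steam + 2·y_loom time = 30.
→ y_steam = 7 and y_loom time = 8.
poplin enters the basis when its profit ≥ yᵀa₃ = 7·3 + 8·3 = 45.

45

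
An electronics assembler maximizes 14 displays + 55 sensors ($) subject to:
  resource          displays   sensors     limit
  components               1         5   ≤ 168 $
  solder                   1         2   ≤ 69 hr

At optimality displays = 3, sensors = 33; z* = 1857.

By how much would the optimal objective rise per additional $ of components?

9

Check each constraint at x*: components 168/168 (tight); solder 69/69 (tight).
The binding rows give the dual system: 1·y_components + 1·y_solder = 14 and 5·y_components + 2·y_solder = 55.
This yields shadow prices y_components = 9, y_solder = 5.
Shadow price of components = 9.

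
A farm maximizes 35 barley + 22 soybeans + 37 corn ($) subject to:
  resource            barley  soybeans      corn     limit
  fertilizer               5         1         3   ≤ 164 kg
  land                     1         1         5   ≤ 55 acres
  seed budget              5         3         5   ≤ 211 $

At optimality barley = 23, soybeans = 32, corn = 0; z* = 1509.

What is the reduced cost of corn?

At the optimum: fertilizer uses 147 of 164 (slack = 17); land uses 55 of 55 (binding); seed budget uses 211 of 211 (binding).
By complementary slackness, y = 0 for the non-binding constraint.
Dual feasibility on the basic columns requires 1·y_land + 5·y_seed budget = 35, 1·y_land + 3·y_seed budget = 22.
This yields shadow prices y_land = 2.5, y_seed budget = 6.5.
Reduced cost of corn: c₃ − yᵀa₃ = 37 − (2.5·5 + 6.5·5) = 37 − 45 = -8.

-8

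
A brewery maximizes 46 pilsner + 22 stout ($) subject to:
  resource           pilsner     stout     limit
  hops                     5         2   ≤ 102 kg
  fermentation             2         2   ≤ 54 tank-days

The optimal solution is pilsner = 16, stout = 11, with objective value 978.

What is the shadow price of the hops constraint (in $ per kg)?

Both hops and fermentation are binding at x*.
From A_Bᵀ y = c: 5·y_hops + 2·y_fermentation = 46; 2·y_hops + 2·y_fermentation = 22.
Solving: y_hops = 8, y_fermentation = 3.
Shadow price of hops = 8.

8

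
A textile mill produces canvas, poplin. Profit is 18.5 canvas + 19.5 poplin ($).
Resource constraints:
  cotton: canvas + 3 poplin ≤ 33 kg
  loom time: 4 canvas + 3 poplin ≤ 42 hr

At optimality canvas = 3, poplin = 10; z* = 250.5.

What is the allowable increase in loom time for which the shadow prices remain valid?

Binding constraints: cotton, loom time. The basis is B = [[1,3],[4,3]] with det -9.
Per unit increase in loom time, x* moves by d = (0.3333, -0.1111).
The basis stays optimal until poplin reaches 0; allowable increase = 90 hr.

90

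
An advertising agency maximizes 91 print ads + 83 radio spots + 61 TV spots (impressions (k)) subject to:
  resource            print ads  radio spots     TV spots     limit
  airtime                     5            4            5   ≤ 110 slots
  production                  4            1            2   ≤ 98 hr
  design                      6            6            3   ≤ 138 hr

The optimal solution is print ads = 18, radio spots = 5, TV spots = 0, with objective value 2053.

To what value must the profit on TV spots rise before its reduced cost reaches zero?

At the optimum: airtime uses 110 of 110 (binding); production uses 77 of 98 (slack = 21); design uses 138 of 138 (binding).
Since production is not tight, its dual is 0.
From A_Bᵀ y = c: 5·y_airtime + 6·y_design = 91; 4·y_airtime + 6·y_design = 83.
Solving: y_airtime = 8, y_design = 8.5.
TV spots enters the basis when its profit ≥ yᵀa₃ = 8·5 + 8.5·3 = 65.5.

65.5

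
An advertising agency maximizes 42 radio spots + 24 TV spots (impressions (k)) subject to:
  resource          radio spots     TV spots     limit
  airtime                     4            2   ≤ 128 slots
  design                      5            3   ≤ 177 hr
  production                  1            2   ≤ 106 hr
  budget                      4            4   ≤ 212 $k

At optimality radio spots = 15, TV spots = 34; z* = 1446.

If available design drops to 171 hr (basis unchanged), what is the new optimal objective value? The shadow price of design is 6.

1410

Δb = -6, so new z* = 1446 + (6)·(-6) = 1446 − 36 = 1410.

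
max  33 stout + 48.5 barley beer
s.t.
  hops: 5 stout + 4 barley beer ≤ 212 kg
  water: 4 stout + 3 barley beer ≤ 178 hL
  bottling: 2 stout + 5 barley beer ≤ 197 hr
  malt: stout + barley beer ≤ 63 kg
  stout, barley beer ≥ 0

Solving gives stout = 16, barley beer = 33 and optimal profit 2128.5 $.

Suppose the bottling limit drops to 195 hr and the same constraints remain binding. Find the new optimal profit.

2115.5

Binding: hops and bottling. Non-binding: water (15 unused), malt (14 unused).
Slack constraints have shadow price 0 (complementary slackness).
The binding rows give the dual system: 5·y_hops + 2·y_bottling = 33 and 4·y_hops + 5·y_bottling = 48.5.
Solving: y_hops = 4, y_bottling = 6.5.
Δz = y_bottling·Δb = 6.5 × (-2) = -13, so new z* = 2128.5 − 13 = 2115.5.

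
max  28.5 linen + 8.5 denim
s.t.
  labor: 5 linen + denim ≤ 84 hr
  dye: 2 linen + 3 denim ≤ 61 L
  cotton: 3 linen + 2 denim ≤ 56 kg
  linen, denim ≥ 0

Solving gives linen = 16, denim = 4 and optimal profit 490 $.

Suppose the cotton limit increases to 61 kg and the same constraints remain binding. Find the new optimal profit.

500

Check each constraint at x*: labor 84/84 (tight); dye 44/61 (slack 17); cotton 56/56 (tight).
By complementary slackness, y = 0 for the non-binding constraint.
The binding rows give the dual system: 5·y_labor + 3·y_cotton = 28.5 and 1·y_labor + 2·y_cotton = 8.5.
→ y_labor = 4.5 and y_cotton = 2.
Δz = y_cotton·Δb = 2 × (5) = 10, so new z* = 490 + 10 = 500.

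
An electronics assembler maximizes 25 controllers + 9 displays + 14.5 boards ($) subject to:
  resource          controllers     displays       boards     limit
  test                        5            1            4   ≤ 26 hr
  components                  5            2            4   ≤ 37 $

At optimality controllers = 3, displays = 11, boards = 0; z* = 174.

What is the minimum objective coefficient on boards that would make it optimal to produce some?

Check each constraint at x*: test 26/26 (tight); components 37/37 (tight).
The binding rows give the dual system: 5·y_test + 5·y_components = 25 and 1·y_test + 2·y_components = 9.
→ y_test = 1 and y_components = 4.
boards enters the basis when its profit ≥ yᵀa₃ = 1·4 + 4·4 = 20.

20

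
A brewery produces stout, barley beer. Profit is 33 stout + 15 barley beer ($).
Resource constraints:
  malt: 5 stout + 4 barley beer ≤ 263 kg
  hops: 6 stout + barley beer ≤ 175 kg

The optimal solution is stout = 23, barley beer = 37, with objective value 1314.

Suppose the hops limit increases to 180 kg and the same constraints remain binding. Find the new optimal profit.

1329

Check each constraint at x*: malt 263/263 (tight); hops 175/175 (tight).
Dual feasibility on the basic columns requires 5·y_malt + 6·y_hops = 33, 4·y_malt + 1·y_hops = 15.
Solving: y_malt = 3, y_hops = 3.
Δz = y_hops·Δb = 3 × (5) = 15, so new z* = 1314 + 15 = 1329.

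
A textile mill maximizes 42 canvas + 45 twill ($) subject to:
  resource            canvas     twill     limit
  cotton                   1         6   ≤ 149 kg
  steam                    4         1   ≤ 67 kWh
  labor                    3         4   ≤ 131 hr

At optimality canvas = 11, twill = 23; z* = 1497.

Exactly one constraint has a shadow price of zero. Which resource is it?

cotton: 149/149 (binding)
steam: 67/67 (binding)
labor: 125/131 (slack 6)
By complementary slackness, a constraint with positive slack has shadow price 0 → labor.

labor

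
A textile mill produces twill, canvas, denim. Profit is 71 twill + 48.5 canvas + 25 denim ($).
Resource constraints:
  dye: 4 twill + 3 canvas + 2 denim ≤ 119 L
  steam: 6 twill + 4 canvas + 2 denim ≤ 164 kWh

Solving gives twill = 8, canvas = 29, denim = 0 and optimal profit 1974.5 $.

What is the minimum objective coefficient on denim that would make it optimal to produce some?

26

At the optimum: dye uses 119 of 119 (binding); steam uses 164 of 164 (binding).
Dual feasibility on the basic columns requires 4·y_dye + 6·y_steam = 71, 3·y_dye + 4·y_steam = 48.5.
This yields shadow prices y_dye = 3.5, y_steam = 9.5.
denim enters the basis when its profit ≥ yᵀa₃ = 3.5·2 + 9.5·2 = 26.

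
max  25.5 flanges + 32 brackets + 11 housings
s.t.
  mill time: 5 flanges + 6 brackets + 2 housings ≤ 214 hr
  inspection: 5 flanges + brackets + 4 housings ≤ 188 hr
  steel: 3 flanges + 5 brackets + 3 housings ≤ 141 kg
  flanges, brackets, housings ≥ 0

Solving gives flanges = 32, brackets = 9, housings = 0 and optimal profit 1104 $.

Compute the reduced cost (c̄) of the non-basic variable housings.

-1

Binding: mill time and steel. Non-binding: inspection (19 unused).
Slack constraints have shadow price 0 (complementary slackness).
Dual feasibility on the basic columns requires 5·y_mill time + 3·y_steel = 25.5, 6·y_mill time + 5·y_steel = 32.
→ y_mill time = 4.5 and y_steel = 1.
Reduced cost of housings: c₃ − yᵀa₃ = 11 − (4.5·2 + 1·3) = 11 − 12 = -1.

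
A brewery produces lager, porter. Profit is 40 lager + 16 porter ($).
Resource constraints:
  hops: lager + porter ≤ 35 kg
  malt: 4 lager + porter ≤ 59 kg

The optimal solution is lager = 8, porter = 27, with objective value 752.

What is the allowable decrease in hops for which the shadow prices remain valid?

20.25

Binding constraints: hops, malt. The basis is B = [[1,1],[4,1]] with det -3.
Per unit decrease in hops, x* moves by d = (0.3333, -1.3333).
The basis stays optimal until porter reaches 0; allowable decrease = 20.25 kg.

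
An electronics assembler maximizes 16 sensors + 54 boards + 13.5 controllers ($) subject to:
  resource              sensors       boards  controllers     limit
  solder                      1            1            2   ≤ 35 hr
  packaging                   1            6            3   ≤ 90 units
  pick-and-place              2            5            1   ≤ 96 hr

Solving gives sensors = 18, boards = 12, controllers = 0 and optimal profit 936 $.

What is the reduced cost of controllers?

-4.5

At the optimum: solder uses 30 of 35 (slack = 5); packaging uses 90 of 90 (binding); pick-and-place uses 96 of 96 (binding).
Since solder is not tight, its dual is 0.
From A_Bᵀ y = c: 1·y_packaging + 2·y_pick-and-place = 16; 6·y_packaging + 5·y_pick-and-place = 54.
This yields shadow prices y_packaging = 4, y_pick-and-place = 6.
Reduced cost of controllers: c₃ − yᵀa₃ = 13.5 − (4·3 + 6·1) = 13.5 − 18 = -4.5.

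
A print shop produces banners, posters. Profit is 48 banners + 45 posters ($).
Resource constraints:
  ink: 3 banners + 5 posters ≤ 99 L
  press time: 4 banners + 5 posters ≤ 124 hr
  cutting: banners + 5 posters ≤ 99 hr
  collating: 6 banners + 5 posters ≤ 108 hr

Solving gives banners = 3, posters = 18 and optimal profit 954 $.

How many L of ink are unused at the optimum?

0

ink used = 3·3 + 5·18 = 99; slack = 99 − 99 = 0.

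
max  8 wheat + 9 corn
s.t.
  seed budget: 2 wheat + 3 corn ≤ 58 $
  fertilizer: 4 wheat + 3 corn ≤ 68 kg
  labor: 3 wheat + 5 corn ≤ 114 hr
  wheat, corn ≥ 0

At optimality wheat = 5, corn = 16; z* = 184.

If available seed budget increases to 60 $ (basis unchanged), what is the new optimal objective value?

Binding: seed budget and fertilizer. Non-binding: labor (19 unused).
Since labor is not tight, its dual is 0.
The binding rows give the dual system: 2·y_seed budget + 4·y_fertilizer = 8 and 3·y_seed budget + 3·y_fertilizer = 9.
Solving: y_seed budget = 2, y_fertilizer = 1.
Δz = y_seed budget·Δb = 2 × (2) = 4, so new z* = 184 + 4 = 188.

188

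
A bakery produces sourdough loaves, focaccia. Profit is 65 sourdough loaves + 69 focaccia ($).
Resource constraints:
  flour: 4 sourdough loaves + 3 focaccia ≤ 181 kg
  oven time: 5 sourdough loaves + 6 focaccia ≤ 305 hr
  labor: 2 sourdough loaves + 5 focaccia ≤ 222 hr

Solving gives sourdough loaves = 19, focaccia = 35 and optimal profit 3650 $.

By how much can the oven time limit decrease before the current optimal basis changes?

Binding constraints: flour, oven time. The basis is B = [[4,3],[5,6]] with det 9.
Per unit decrease in oven time, x* moves by d = (0.3333, -0.4444).
The basis stays optimal until focaccia reaches 0; allowable decrease = 78.75 hr.

78.75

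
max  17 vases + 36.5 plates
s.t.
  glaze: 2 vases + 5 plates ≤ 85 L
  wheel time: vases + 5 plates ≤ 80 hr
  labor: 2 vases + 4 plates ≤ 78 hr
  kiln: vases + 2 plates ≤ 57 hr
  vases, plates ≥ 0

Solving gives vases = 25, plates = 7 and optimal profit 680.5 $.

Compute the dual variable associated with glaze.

At the optimum: glaze uses 85 of 85 (binding); wheel time uses 60 of 80 (slack = 20); labor uses 78 of 78 (binding); kiln uses 39 of 57 (slack = 18).
Since wheel time, kiln are not tight, their duals are 0.
The binding rows give the dual system: 2·y_glaze + 2·y_labor = 17 and 5·y_glaze + 4·y_labor = 36.5.
→ y_glaze = 2.5 and y_labor = 6.
Shadow price of glaze = 2.5.

2.5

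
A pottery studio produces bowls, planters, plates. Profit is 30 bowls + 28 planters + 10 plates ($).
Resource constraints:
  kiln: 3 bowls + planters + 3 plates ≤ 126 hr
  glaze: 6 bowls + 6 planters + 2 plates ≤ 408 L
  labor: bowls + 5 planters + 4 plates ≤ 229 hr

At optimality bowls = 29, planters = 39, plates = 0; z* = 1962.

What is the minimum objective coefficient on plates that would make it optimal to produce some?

12

Check each constraint at x*: kiln 126/126 (tight); glaze 408/408 (tight); labor 224/229 (slack 5).
Slack constraints have shadow price 0 (complementary slackness).
The binding rows give the dual system: 3·y_kiln + 6·y_glaze = 30 and 1·y_kiln + 6·y_glaze = 28.
Solving: y_kiln = 1, y_glaze = 4.5.
plates enters the basis when its profit ≥ yᵀa₃ = 1·3 + 4.5·2 = 12.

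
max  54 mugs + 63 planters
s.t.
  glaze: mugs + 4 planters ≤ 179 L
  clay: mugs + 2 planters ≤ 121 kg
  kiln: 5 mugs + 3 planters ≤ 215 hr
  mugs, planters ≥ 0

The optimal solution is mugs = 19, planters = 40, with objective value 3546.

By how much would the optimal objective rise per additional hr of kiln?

9

Binding: glaze and kiln. Non-binding: clay (22 unused).
By complementary slackness, y = 0 for the non-binding constraint.
The binding rows give the dual system: 1·y_glaze + 5·y_kiln = 54 and 4·y_glaze + 3·y_kiln = 63.
→ y_glaze = 9 and y_kiln = 9.
Shadow price of kiln = 9.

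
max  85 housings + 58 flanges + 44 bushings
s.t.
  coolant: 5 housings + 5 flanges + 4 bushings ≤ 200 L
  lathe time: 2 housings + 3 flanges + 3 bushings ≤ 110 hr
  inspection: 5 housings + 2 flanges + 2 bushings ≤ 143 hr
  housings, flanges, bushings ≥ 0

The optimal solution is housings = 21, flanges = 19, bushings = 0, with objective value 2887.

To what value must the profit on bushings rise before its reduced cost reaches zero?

Binding: coolant and inspection. Non-binding: lathe time (11 unused).
By complementary slackness, y = 0 for the non-binding constraint.
The binding rows give the dual system: 5·y_coolant + 5·y_inspection = 85 and 5·y_coolant + 2·y_inspection = 58.
→ y_coolant = 8 and y_inspection = 9.
bushings enters the basis when its profit ≥ yᵀa₃ = 8·4 + 9·2 = 50.

50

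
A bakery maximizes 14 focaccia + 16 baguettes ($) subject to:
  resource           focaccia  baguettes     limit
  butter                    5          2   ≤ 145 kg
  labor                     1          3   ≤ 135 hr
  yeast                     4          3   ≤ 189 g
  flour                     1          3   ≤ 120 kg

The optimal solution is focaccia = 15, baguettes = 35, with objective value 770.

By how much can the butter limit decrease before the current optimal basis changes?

65

Binding constraints: butter, flour. The basis is B = [[5,2],[1,3]] with det 13.
Per unit decrease in butter, x* moves by d = (-0.2308, 0.0769).
The basis stays optimal until focaccia reaches 0; allowable decrease = 65 kg.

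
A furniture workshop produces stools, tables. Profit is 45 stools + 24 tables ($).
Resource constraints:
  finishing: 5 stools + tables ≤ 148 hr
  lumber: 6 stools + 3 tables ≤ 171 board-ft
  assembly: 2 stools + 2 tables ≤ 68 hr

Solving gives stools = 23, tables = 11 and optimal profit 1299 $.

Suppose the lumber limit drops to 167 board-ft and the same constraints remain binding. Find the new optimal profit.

1271

Check each constraint at x*: finishing 126/148 (slack 22); lumber 171/171 (tight); assembly 68/68 (tight).
Slack constraints have shadow price 0 (complementary slackness).
The binding rows give the dual system: 6·y_lumber + 2·y_assembly = 45 and 3·y_lumber + 2·y_assembly = 24.
This yields shadow prices y_lumber = 7, y_assembly = 1.5.
Δz = y_lumber·Δb = 7 × (-4) = -28, so new z* = 1299 − 28 = 1271.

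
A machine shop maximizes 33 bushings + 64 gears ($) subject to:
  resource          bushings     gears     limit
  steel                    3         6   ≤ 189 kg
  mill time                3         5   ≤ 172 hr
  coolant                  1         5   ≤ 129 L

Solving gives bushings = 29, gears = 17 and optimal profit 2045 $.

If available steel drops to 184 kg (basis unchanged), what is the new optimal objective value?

Check each constraint at x*: steel 189/189 (tight); mill time 172/172 (tight); coolant 114/129 (slack 15).
By complementary slackness, y = 0 for the non-binding constraint.
From A_Bᵀ y = c: 3·y_steel + 3·y_mill time = 33; 6·y_steel + 5·y_mill time = 64.
Solving: y_steel = 9, y_mill time = 2.
Δz = y_steel·Δb = 9 × (-5) = -45, so new z* = 2045 − 45 = 2000.

2000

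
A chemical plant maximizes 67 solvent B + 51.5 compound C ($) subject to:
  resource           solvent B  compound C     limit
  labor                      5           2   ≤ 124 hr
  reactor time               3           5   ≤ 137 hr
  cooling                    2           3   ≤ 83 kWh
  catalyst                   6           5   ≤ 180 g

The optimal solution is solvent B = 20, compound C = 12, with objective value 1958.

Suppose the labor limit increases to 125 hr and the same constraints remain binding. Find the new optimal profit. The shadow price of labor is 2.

1960

Δb = 1, so new z* = 1958 + (2)·(1) = 1958 + 2 = 1960.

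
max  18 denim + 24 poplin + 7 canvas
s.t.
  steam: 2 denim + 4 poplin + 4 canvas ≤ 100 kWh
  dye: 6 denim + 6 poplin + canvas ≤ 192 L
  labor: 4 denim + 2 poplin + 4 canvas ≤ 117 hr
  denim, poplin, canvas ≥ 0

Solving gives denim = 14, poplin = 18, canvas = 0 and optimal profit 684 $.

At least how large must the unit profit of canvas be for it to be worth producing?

Check each constraint at x*: steam 100/100 (tight); dye 192/192 (tight); labor 92/117 (slack 25).
By complementary slackness, y = 0 for the non-binding constraint.
From A_Bᵀ y = c: 2·y_steam + 6·y_dye = 18; 4·y_steam + 6·y_dye = 24.
This yields shadow prices y_steam = 3, y_dye = 2.
canvas enters the basis when its profit ≥ yᵀa₃ = 3·4 + 2·1 = 14.

14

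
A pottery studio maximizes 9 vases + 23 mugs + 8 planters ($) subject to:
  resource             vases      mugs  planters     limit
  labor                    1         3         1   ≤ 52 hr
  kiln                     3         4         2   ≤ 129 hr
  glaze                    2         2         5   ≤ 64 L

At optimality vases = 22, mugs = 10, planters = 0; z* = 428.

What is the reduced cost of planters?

-4

Binding: labor and glaze. Non-binding: kiln (23 unused).
Slack constraints have shadow price 0 (complementary slackness).
From A_Bᵀ y = c: 1·y_labor + 2·y_glaze = 9; 3·y_labor + 2·y_glaze = 23.
Solving: y_labor = 7, y_glaze = 1.
Reduced cost of planters: c₃ − yᵀa₃ = 8 − (7·1 + 1·5) = 8 − 12 = -4.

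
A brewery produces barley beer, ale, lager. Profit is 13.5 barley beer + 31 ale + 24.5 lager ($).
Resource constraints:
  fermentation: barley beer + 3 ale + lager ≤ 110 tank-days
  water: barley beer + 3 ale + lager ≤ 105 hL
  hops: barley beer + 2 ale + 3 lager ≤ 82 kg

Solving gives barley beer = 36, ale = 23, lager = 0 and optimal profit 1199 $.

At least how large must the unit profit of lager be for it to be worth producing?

32.5

At the optimum: fermentation uses 105 of 110 (slack = 5); water uses 105 of 105 (binding); hops uses 82 of 82 (binding).
Slack constraints have shadow price 0 (complementary slackness).
Dual feasibility on the basic columns requires 1·y_water + 1·y_hops = 13.5, 3·y_water + 2·y_hops = 31.
→ y_water = 4 and y_hops = 9.5.
lager enters the basis when its profit ≥ yᵀa₃ = 4·1 + 9.5·3 = 32.5.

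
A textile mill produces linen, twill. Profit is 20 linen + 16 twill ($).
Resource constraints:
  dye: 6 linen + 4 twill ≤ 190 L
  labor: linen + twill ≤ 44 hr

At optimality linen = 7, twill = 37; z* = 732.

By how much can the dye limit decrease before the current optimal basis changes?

Binding constraints: dye, labor. The basis is B = [[6,4],[1,1]] with det 2.
Per unit decrease in dye, x* moves by d = (-0.5, 0.5).
The basis stays optimal until linen reaches 0; allowable decrease = 14 L.

14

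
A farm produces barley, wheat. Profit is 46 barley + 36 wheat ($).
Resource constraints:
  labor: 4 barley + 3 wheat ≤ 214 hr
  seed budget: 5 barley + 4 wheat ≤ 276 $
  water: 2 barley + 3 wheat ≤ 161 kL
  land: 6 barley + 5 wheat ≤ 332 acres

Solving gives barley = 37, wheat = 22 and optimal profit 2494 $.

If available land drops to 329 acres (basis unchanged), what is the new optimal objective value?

At the optimum: labor uses 214 of 214 (binding); seed budget uses 273 of 276 (slack = 3); water uses 140 of 161 (slack = 21); land uses 332 of 332 (binding).
Since seed budget, water are not tight, their duals are 0.
Dual feasibility on the basic columns requires 4·y_labor + 6·y_land = 46, 3·y_labor + 5·y_land = 36.
→ y_labor = 7 and y_land = 3.
Δz = y_land·Δb = 3 × (-3) = -9, so new z* = 2494 − 9 = 2485.

2485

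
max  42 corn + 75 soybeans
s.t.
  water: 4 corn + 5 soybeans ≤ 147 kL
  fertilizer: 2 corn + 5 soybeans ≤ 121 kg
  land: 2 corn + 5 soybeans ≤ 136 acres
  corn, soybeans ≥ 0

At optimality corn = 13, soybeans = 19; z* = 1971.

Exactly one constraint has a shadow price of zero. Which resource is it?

land

water: 147/147 (binding)
fertilizer: 121/121 (binding)
land: 121/136 (slack 15)
By complementary slackness, a constraint with positive slack has shadow price 0 → land.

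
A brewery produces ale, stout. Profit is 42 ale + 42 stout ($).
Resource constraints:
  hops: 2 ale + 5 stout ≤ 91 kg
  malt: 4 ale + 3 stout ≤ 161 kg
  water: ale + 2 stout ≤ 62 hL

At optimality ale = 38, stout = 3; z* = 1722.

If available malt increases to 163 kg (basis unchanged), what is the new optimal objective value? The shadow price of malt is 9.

Δb = 2, so new z* = 1722 + (9)·(2) = 1722 + 18 = 1740.

1740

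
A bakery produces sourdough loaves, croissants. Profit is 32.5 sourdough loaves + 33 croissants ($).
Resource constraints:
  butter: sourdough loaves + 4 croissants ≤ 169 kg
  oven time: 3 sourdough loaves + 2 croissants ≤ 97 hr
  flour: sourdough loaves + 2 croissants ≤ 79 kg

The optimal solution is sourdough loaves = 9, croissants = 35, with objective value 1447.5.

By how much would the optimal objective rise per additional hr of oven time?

8

Binding: oven time and flour. Non-binding: butter (20 unused).
Since butter is not tight, its dual is 0.
Dual feasibility on the basic columns requires 3·y_oven time + 1·y_flour = 32.5, 2·y_oven time + 2·y_flour = 33.
This yields shadow prices y_oven time = 8, y_flour = 8.5.
Shadow price of oven time = 8.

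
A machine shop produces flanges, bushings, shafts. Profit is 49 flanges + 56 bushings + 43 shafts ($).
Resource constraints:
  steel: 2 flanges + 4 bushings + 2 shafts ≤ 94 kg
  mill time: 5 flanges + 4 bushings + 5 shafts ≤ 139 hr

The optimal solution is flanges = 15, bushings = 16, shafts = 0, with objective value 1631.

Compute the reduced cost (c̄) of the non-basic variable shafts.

Both steel and mill time are binding at x*.
From A_Bᵀ y = c: 2·y_steel + 5·y_mill time = 49; 4·y_steel + 4·y_mill time = 56.
→ y_steel = 7 and y_mill time = 7.
Reduced cost of shafts: c₃ − yᵀa₃ = 43 − (7·2 + 7·5) = 43 − 49 = -6.

-6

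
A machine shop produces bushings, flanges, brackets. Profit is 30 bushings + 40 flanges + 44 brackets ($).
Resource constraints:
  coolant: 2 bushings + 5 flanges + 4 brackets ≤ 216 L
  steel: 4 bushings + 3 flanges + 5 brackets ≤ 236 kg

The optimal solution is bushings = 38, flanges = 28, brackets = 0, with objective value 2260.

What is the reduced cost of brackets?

-1

Both coolant and steel are binding at x*.
From A_Bᵀ y = c: 2·y_coolant + 4·y_steel = 30; 5·y_coolant + 3·y_steel = 40.
This yields shadow prices y_coolant = 5, y_steel = 5.
Reduced cost of brackets: c₃ − yᵀa₃ = 44 − (5·4 + 5·5) = 44 − 45 = -1.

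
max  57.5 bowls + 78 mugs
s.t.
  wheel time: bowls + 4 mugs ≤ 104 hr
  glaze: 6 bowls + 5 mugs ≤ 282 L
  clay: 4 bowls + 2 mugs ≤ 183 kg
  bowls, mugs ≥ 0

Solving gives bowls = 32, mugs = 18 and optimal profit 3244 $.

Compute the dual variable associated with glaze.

At the optimum: wheel time uses 104 of 104 (binding); glaze uses 282 of 282 (binding); clay uses 164 of 183 (slack = 19).
Slack constraints have shadow price 0 (complementary slackness).
Dual feasibility on the basic columns requires 1·y_wheel time + 6·y_glaze = 57.5, 4·y_wheel time + 5·y_glaze = 78.
→ y_wheel time = 9.5 and y_glaze = 8.
Shadow price of glaze = 8.

8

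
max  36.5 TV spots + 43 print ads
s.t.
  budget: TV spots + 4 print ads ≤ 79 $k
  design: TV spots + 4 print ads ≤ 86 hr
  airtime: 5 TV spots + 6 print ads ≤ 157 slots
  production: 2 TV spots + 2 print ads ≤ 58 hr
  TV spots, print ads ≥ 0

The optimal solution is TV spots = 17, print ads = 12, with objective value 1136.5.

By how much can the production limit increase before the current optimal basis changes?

Binding constraints: airtime, production. The basis is B = [[5,6],[2,2]] with det -2.
Per unit increase in production, x* moves by d = (3, -2.5).
The basis stays optimal until print ads reaches 0; allowable increase = 4.8 hr.

4.8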